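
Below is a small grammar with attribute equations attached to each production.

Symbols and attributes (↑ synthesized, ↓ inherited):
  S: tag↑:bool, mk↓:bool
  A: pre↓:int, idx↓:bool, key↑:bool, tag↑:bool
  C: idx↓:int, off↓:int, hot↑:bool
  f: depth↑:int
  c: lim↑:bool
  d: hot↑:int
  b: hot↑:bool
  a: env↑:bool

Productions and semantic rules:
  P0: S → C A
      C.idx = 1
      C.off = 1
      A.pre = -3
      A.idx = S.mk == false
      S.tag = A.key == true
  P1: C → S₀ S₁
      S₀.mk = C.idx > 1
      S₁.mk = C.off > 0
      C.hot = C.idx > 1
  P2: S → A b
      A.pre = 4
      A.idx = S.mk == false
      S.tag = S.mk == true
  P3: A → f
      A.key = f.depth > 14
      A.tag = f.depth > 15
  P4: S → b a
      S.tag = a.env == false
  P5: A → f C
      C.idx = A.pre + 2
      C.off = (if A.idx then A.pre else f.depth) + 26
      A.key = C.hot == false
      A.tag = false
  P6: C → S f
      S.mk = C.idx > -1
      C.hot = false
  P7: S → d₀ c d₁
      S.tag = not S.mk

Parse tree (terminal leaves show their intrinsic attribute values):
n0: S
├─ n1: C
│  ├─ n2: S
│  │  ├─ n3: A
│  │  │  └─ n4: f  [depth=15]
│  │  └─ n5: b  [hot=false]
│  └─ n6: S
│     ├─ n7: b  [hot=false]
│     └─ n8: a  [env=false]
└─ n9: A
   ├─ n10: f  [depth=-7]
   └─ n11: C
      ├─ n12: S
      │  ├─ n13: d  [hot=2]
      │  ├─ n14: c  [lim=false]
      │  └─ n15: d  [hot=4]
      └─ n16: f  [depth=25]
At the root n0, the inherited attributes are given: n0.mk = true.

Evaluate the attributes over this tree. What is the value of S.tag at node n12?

true

1. n0.mk = true  [given at root]
2. n1.idx = 1  [1]
3. n1.off = 1  [1]
4. n2.mk = false  [C.idx > 1]
5. n3.pre = 4  [4]
6. n3.idx = true  [S.mk == false]
7. n4.depth = 15  [terminal]
8. n3.key = true  [f.depth > 14]
9. n3.tag = false  [f.depth > 15]
10. n5.hot = false  [terminal]
11. n2.tag = false  [S.mk == true]
12. n6.mk = true  [C.off > 0]
13. n7.hot = false  [terminal]
14. n8.env = false  [terminal]
15. n6.tag = true  [a.env == false]
16. n1.hot = false  [C.idx > 1]
17. n9.pre = -3  [-3]
18. n9.idx = false  [S.mk == false]
19. n10.depth = -7  [terminal]
20. n11.idx = -1  [A.pre + 2]
21. n11.off = 19  [(if A.idx then A.pre else f.depth) + 26]
22. n12.mk = false  [C.idx > -1]
23. n13.hot = 2  [terminal]
24. n14.lim = false  [terminal]
25. n15.hot = 4  [terminal]
26. n12.tag = true  [not S.mk]
27. n16.depth = 25  [terminal]
28. n11.hot = false  [false]
29. n9.key = true  [C.hot == false]
30. n9.tag = false  [false]
31. n0.tag = true  [A.key == true]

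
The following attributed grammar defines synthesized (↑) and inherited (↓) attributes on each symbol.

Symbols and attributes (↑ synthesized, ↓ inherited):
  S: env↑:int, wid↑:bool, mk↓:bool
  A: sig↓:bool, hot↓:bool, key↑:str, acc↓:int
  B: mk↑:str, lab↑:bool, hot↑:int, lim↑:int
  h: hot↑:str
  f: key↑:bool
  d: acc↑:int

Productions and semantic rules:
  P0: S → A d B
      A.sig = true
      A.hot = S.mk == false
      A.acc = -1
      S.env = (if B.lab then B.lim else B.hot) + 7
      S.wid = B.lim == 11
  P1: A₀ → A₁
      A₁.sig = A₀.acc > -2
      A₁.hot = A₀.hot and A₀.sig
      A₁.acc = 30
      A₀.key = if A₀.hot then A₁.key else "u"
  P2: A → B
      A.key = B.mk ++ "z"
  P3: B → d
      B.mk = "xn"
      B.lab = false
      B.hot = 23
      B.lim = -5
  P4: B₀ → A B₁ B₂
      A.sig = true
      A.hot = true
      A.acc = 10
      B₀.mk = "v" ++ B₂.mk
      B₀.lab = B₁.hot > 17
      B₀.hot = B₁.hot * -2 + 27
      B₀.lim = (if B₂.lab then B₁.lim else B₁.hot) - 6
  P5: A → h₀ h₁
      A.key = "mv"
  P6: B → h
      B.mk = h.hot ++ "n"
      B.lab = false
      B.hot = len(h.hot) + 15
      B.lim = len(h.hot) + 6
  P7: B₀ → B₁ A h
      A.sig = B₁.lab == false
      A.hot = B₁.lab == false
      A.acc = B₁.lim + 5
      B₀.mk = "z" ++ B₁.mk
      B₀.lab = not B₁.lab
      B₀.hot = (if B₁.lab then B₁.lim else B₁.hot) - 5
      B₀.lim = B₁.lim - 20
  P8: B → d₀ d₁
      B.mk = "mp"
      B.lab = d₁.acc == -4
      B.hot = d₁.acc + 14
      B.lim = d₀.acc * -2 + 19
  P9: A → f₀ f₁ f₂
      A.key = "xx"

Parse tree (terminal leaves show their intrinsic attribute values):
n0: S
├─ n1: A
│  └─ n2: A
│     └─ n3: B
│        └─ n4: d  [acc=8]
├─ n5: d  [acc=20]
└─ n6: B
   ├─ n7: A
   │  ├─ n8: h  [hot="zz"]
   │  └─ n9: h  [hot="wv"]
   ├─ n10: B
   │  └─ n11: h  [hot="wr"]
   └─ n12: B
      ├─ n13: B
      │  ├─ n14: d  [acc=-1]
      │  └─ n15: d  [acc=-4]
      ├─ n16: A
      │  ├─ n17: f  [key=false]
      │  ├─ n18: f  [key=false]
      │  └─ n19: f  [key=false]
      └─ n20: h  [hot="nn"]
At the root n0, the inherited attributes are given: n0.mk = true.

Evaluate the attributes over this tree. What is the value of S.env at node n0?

0

1. n0.mk = true  [given at root]
2. n1.sig = true  [true]
3. n1.hot = false  [S.mk == false]
4. n1.acc = -1  [-1]
5. n2.sig = true  [A₀.acc > -2]
6. n2.hot = false  [A₀.hot and A₀.sig]
7. n2.acc = 30  [30]
8. n4.acc = 8  [terminal]
9. n3.mk = "xn"  ["xn"]
10. n3.lab = false  [false]
11. n3.hot = 23  [23]
12. n3.lim = -5  [-5]
13. n2.key = "xnz"  [B.mk ++ "z"]
14. n1.key = "u"  [if A₀.hot then A₁.key else "u"]
15. n5.acc = 20  [terminal]
16. n7.sig = true  [true]
17. n7.hot = true  [true]
18. n7.acc = 10  [10]
19. n8.hot = "zz"  [terminal]
20. n9.hot = "wv"  [terminal]
21. n7.key = "mv"  ["mv"]
22. n11.hot = "wr"  [terminal]
23. n10.mk = "wrn"  [h.hot ++ "n"]
24. n10.lab = false  [false]
25. n10.hot = 17  [len(h.hot) + 15]
26. n10.lim = 8  [len(h.hot) + 6]
27. n14.acc = -1  [terminal]
28. n15.acc = -4  [terminal]
29. n13.mk = "mp"  ["mp"]
30. n13.lab = true  [d₁.acc == -4]
31. n13.hot = 10  [d₁.acc + 14]
32. n13.lim = 21  [d₀.acc * -2 + 19]
33. n16.sig = false  [B₁.lab == false]
34. n16.hot = false  [B₁.lab == false]
35. n16.acc = 26  [B₁.lim + 5]
36. n17.key = false  [terminal]
37. n18.key = false  [terminal]
38. n19.key = false  [terminal]
39. n16.key = "xx"  ["xx"]
40. n20.hot = "nn"  [terminal]
41. n12.mk = "zmp"  ["z" ++ B₁.mk]
42. n12.lab = false  [not B₁.lab]
43. n12.hot = 16  [(if B₁.lab then B₁.lim else B₁.hot) - 5]
44. n12.lim = 1  [B₁.lim - 20]
45. n6.mk = "vzmp"  ["v" ++ B₂.mk]
46. n6.lab = false  [B₁.hot > 17]
47. n6.hot = -7  [B₁.hot * -2 + 27]
48. n6.lim = 11  [(if B₂.lab then B₁.lim else B₁.hot) - 6]
49. n0.env = 0  [(if B.lab then B.lim else B.hot) + 7]
50. n0.wid = true  [B.lim == 11]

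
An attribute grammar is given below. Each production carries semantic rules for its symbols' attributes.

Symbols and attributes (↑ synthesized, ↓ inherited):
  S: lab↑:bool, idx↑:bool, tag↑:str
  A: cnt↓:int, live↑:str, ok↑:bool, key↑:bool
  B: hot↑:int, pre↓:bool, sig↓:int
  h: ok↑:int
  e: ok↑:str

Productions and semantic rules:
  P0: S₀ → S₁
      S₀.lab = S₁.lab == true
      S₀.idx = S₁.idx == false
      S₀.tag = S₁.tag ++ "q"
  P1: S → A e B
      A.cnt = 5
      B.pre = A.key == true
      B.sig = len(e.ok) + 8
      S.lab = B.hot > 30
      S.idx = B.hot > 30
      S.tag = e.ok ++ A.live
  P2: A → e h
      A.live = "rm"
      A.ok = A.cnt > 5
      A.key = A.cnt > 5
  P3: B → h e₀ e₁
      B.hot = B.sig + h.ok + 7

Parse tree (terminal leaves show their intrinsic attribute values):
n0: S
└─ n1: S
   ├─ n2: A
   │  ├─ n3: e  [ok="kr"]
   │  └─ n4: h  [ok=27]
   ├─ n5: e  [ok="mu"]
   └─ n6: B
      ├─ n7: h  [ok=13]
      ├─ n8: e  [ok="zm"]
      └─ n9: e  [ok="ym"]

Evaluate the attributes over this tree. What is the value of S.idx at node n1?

1. n2.cnt = 5  [5]
2. n3.ok = "kr"  [terminal]
3. n4.ok = 27  [terminal]
4. n2.live = "rm"  ["rm"]
5. n2.ok = false  [A.cnt > 5]
6. n2.key = false  [A.cnt > 5]
7. n5.ok = "mu"  [terminal]
8. n6.pre = false  [A.key == true]
9. n6.sig = 10  [len(e.ok) + 8]
10. n7.ok = 13  [terminal]
11. n8.ok = "zm"  [terminal]
12. n9.ok = "ym"  [terminal]
13. n6.hot = 30  [B.sig + h.ok + 7]
14. n1.lab = false  [B.hot > 30]
15. n1.idx = false  [B.hot > 30]
16. n1.tag = "murm"  [e.ok ++ A.live]
17. n0.lab = false  [S₁.lab == true]
18. n0.idx = true  [S₁.idx == false]
19. n0.tag = "murmq"  [S₁.tag ++ "q"]

false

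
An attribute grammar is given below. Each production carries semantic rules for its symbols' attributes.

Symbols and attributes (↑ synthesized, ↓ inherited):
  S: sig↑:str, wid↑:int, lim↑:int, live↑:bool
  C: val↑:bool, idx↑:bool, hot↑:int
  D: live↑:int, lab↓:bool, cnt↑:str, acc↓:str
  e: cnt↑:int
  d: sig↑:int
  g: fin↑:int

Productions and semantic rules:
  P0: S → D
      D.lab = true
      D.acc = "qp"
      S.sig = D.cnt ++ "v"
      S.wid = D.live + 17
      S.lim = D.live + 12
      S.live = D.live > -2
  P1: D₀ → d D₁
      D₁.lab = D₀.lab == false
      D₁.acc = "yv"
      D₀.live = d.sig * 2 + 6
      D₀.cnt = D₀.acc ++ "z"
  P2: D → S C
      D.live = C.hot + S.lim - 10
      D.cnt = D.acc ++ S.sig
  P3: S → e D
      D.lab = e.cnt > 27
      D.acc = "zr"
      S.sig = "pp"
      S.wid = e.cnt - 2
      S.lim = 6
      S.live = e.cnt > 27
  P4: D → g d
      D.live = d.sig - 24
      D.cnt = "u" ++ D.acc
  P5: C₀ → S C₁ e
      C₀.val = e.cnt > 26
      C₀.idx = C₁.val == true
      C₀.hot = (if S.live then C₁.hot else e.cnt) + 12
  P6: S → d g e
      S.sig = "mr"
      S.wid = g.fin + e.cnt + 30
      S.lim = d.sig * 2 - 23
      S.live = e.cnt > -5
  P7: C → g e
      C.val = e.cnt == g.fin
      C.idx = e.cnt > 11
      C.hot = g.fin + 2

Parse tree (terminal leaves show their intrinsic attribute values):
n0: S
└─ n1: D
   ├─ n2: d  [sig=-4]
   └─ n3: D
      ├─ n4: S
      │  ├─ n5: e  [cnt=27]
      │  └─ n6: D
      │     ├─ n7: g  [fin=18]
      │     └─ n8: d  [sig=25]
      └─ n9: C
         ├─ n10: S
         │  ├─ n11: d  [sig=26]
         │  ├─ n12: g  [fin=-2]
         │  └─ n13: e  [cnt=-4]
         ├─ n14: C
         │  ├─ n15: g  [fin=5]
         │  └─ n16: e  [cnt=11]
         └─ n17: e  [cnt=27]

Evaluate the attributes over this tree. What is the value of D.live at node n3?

15

1. n1.lab = true  [true]
2. n1.acc = "qp"  ["qp"]
3. n2.sig = -4  [terminal]
4. n3.lab = false  [D₀.lab == false]
5. n3.acc = "yv"  ["yv"]
6. n5.cnt = 27  [terminal]
7. n6.lab = false  [e.cnt > 27]
8. n6.acc = "zr"  ["zr"]
9. n7.fin = 18  [terminal]
10. n8.sig = 25  [terminal]
11. n6.live = 1  [d.sig - 24]
12. n6.cnt = "uzr"  ["u" ++ D.acc]
13. n4.sig = "pp"  ["pp"]
14. n4.wid = 25  [e.cnt - 2]
15. n4.lim = 6  [6]
16. n4.live = false  [e.cnt > 27]
17. n11.sig = 26  [terminal]
18. n12.fin = -2  [terminal]
19. n13.cnt = -4  [terminal]
20. n10.sig = "mr"  ["mr"]
21. n10.wid = 24  [g.fin + e.cnt + 30]
22. n10.lim = 29  [d.sig * 2 - 23]
23. n10.live = true  [e.cnt > -5]
24. n15.fin = 5  [terminal]
25. n16.cnt = 11  [terminal]
26. n14.val = false  [e.cnt == g.fin]
27. n14.idx = false  [e.cnt > 11]
28. n14.hot = 7  [g.fin + 2]
29. n17.cnt = 27  [terminal]
30. n9.val = true  [e.cnt > 26]
31. n9.idx = false  [C₁.val == true]
32. n9.hot = 19  [(if S.live then C₁.hot else e.cnt) + 12]
33. n3.live = 15  [C.hot + S.lim - 10]
34. n3.cnt = "yvpp"  [D.acc ++ S.sig]
35. n1.live = -2  [d.sig * 2 + 6]
36. n1.cnt = "qpz"  [D₀.acc ++ "z"]
37. n0.sig = "qpzv"  [D.cnt ++ "v"]
38. n0.wid = 15  [D.live + 17]
39. n0.lim = 10  [D.live + 12]
40. n0.live = false  [D.live > -2]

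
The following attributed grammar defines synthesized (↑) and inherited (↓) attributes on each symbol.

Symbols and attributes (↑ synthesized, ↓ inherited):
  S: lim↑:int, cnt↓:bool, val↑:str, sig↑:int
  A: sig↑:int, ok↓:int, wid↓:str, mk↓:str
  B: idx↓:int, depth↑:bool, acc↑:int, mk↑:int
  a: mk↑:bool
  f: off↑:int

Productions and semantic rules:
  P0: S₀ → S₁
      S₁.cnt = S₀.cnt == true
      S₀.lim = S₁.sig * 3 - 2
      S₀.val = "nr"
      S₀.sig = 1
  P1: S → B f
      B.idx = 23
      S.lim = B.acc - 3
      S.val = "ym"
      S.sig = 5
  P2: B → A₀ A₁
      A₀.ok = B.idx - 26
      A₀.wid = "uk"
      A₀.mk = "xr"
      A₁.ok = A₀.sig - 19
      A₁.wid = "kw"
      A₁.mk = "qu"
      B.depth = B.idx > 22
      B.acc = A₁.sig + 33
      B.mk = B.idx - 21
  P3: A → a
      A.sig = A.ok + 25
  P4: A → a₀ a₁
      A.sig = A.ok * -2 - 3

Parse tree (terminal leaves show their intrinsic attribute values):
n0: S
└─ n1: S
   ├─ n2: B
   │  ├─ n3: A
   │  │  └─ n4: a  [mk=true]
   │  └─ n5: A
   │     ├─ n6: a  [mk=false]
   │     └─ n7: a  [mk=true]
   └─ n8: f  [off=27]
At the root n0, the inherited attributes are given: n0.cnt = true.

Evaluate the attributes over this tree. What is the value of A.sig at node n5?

1. n0.cnt = true  [given at root]
2. n1.cnt = true  [S₀.cnt == true]
3. n2.idx = 23  [23]
4. n3.ok = -3  [B.idx - 26]
5. n3.wid = "uk"  ["uk"]
6. n3.mk = "xr"  ["xr"]
7. n4.mk = true  [terminal]
8. n3.sig = 22  [A.ok + 25]
9. n5.ok = 3  [A₀.sig - 19]
10. n5.wid = "kw"  ["kw"]
11. n5.mk = "qu"  ["qu"]
12. n6.mk = false  [terminal]
13. n7.mk = true  [terminal]
14. n5.sig = -9  [A.ok * -2 - 3]
15. n2.depth = true  [B.idx > 22]
16. n2.acc = 24  [A₁.sig + 33]
17. n2.mk = 2  [B.idx - 21]
18. n8.off = 27  [terminal]
19. n1.lim = 21  [B.acc - 3]
20. n1.val = "ym"  ["ym"]
21. n1.sig = 5  [5]
22. n0.lim = 13  [S₁.sig * 3 - 2]
23. n0.val = "nr"  ["nr"]
24. n0.sig = 1  [1]

-9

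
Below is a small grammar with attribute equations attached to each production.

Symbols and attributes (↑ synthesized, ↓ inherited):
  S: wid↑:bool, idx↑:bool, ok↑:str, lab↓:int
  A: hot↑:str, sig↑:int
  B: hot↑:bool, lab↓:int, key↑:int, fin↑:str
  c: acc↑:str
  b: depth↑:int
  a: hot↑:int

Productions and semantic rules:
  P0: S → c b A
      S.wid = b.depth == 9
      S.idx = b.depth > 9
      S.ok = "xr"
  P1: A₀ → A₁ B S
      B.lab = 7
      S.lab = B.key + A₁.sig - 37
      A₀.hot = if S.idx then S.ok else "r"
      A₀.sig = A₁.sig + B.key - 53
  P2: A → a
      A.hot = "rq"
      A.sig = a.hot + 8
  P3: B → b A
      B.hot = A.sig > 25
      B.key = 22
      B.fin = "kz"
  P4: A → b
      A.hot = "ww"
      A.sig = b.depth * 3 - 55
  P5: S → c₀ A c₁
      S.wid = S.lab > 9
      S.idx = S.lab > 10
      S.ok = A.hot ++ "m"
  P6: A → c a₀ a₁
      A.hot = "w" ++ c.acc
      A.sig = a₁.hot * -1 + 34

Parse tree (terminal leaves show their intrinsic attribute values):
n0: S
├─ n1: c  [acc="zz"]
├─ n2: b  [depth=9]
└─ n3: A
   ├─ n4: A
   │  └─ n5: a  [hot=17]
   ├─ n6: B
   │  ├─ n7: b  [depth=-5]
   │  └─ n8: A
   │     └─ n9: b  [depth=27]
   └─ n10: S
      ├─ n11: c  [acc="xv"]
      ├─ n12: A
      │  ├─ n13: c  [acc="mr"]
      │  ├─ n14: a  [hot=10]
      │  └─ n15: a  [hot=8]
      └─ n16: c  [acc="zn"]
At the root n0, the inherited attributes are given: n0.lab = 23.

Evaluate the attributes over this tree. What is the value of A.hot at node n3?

"r"

1. n0.lab = 23  [given at root]
2. n1.acc = "zz"  [terminal]
3. n2.depth = 9  [terminal]
4. n5.hot = 17  [terminal]
5. n4.hot = "rq"  ["rq"]
6. n4.sig = 25  [a.hot + 8]
7. n6.lab = 7  [7]
8. n7.depth = -5  [terminal]
9. n9.depth = 27  [terminal]
10. n8.hot = "ww"  ["ww"]
11. n8.sig = 26  [b.depth * 3 - 55]
12. n6.hot = true  [A.sig > 25]
13. n6.key = 22  [22]
14. n6.fin = "kz"  ["kz"]
15. n10.lab = 10  [B.key + A₁.sig - 37]
16. n11.acc = "xv"  [terminal]
17. n13.acc = "mr"  [terminal]
18. n14.hot = 10  [terminal]
19. n15.hot = 8  [terminal]
20. n12.hot = "wmr"  ["w" ++ c.acc]
21. n12.sig = 26  [a₁.hot * -1 + 34]
22. n16.acc = "zn"  [terminal]
23. n10.wid = true  [S.lab > 9]
24. n10.idx = false  [S.lab > 10]
25. n10.ok = "wmrm"  [A.hot ++ "m"]
26. n3.hot = "r"  [if S.idx then S.ok else "r"]
27. n3.sig = -6  [A₁.sig + B.key - 53]
28. n0.wid = true  [b.depth == 9]
29. n0.idx = false  [b.depth > 9]
30. n0.ok = "xr"  ["xr"]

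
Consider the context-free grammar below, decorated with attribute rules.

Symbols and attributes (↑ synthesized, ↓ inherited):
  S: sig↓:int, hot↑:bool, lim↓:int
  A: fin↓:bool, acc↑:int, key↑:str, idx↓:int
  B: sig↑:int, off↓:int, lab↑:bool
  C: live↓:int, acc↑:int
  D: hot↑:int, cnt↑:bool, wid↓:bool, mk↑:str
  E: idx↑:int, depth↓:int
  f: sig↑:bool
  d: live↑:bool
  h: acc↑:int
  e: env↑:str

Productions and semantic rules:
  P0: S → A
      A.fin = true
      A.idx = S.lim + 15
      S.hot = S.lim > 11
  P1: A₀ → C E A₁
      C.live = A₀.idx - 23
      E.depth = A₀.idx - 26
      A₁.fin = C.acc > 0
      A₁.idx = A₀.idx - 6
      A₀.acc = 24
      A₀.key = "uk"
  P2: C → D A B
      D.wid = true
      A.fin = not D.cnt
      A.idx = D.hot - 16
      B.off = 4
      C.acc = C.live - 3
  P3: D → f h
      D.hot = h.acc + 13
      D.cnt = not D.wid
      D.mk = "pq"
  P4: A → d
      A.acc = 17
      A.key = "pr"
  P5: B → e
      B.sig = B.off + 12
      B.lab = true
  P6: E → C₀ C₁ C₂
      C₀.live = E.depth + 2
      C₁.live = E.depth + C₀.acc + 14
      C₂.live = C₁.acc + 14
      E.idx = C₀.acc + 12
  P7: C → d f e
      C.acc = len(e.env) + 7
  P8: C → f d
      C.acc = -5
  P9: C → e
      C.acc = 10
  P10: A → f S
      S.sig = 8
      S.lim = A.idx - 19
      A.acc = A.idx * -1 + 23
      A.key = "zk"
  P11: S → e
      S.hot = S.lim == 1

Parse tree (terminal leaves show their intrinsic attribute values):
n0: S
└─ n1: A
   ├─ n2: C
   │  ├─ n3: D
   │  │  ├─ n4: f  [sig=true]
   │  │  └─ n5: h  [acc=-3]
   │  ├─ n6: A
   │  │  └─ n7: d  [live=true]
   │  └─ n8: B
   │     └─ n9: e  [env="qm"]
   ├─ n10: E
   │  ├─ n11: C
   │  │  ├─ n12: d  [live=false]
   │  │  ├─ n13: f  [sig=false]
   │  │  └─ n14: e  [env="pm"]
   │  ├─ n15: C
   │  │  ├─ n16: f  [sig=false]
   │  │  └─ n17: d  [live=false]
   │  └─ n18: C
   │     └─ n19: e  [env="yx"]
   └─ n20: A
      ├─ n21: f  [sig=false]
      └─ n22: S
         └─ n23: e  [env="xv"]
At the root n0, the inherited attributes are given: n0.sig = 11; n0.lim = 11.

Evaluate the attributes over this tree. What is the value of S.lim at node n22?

1

1. n0.sig = 11  [given at root]
2. n0.lim = 11  [given at root]
3. n1.fin = true  [true]
4. n1.idx = 26  [S.lim + 15]
5. n2.live = 3  [A₀.idx - 23]
6. n3.wid = true  [true]
7. n4.sig = true  [terminal]
8. n5.acc = -3  [terminal]
9. n3.hot = 10  [h.acc + 13]
10. n3.cnt = false  [not D.wid]
11. n3.mk = "pq"  ["pq"]
12. n6.fin = true  [not D.cnt]
13. n6.idx = -6  [D.hot - 16]
14. n7.live = true  [terminal]
15. n6.acc = 17  [17]
16. n6.key = "pr"  ["pr"]
17. n8.off = 4  [4]
18. n9.env = "qm"  [terminal]
19. n8.sig = 16  [B.off + 12]
20. n8.lab = true  [true]
21. n2.acc = 0  [C.live - 3]
22. n10.depth = 0  [A₀.idx - 26]
23. n11.live = 2  [E.depth + 2]
24. n12.live = false  [terminal]
25. n13.sig = false  [terminal]
26. n14.env = "pm"  [terminal]
27. n11.acc = 9  [len(e.env) + 7]
28. n15.live = 23  [E.depth + C₀.acc + 14]
29. n16.sig = false  [terminal]
30. n17.live = false  [terminal]
31. n15.acc = -5  [-5]
32. n18.live = 9  [C₁.acc + 14]
33. n19.env = "yx"  [terminal]
34. n18.acc = 10  [10]
35. n10.idx = 21  [C₀.acc + 12]
36. n20.fin = false  [C.acc > 0]
37. n20.idx = 20  [A₀.idx - 6]
38. n21.sig = false  [terminal]
39. n22.sig = 8  [8]
40. n22.lim = 1  [A.idx - 19]
41. n23.env = "xv"  [terminal]
42. n22.hot = true  [S.lim == 1]
43. n20.acc = 3  [A.idx * -1 + 23]
44. n20.key = "zk"  ["zk"]
45. n1.acc = 24  [24]
46. n1.key = "uk"  ["uk"]
47. n0.hot = false  [S.lim > 11]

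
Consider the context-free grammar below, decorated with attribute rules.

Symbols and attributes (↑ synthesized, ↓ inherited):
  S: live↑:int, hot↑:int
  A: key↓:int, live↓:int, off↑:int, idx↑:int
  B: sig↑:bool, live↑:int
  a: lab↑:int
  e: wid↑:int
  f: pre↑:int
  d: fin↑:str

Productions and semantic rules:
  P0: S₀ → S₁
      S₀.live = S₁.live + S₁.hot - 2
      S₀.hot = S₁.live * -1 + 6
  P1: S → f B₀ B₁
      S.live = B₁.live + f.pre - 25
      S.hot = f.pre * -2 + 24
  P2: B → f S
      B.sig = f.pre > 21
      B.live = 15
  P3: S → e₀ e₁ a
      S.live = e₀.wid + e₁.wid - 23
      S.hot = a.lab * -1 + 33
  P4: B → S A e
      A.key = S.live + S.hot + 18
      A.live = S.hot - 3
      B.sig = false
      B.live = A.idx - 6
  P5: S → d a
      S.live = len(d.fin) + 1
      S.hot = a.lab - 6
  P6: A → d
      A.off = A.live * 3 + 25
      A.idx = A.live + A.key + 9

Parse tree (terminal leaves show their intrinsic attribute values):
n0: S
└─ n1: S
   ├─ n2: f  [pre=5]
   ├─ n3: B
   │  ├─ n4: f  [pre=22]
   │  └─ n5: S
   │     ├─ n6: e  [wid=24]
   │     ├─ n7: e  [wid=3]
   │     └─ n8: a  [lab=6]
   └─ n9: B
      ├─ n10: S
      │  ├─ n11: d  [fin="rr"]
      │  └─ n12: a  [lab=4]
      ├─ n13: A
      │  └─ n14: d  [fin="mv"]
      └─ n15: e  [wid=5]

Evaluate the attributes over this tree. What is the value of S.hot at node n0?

9

1. n2.pre = 5  [terminal]
2. n4.pre = 22  [terminal]
3. n6.wid = 24  [terminal]
4. n7.wid = 3  [terminal]
5. n8.lab = 6  [terminal]
6. n5.live = 4  [e₀.wid + e₁.wid - 23]
7. n5.hot = 27  [a.lab * -1 + 33]
8. n3.sig = true  [f.pre > 21]
9. n3.live = 15  [15]
10. n11.fin = "rr"  [terminal]
11. n12.lab = 4  [terminal]
12. n10.live = 3  [len(d.fin) + 1]
13. n10.hot = -2  [a.lab - 6]
14. n13.key = 19  [S.live + S.hot + 18]
15. n13.live = -5  [S.hot - 3]
16. n14.fin = "mv"  [terminal]
17. n13.off = 10  [A.live * 3 + 25]
18. n13.idx = 23  [A.live + A.key + 9]
19. n15.wid = 5  [terminal]
20. n9.sig = false  [false]
21. n9.live = 17  [A.idx - 6]
22. n1.live = -3  [B₁.live + f.pre - 25]
23. n1.hot = 14  [f.pre * -2 + 24]
24. n0.live = 9  [S₁.live + S₁.hot - 2]
25. n0.hot = 9  [S₁.live * -1 + 6]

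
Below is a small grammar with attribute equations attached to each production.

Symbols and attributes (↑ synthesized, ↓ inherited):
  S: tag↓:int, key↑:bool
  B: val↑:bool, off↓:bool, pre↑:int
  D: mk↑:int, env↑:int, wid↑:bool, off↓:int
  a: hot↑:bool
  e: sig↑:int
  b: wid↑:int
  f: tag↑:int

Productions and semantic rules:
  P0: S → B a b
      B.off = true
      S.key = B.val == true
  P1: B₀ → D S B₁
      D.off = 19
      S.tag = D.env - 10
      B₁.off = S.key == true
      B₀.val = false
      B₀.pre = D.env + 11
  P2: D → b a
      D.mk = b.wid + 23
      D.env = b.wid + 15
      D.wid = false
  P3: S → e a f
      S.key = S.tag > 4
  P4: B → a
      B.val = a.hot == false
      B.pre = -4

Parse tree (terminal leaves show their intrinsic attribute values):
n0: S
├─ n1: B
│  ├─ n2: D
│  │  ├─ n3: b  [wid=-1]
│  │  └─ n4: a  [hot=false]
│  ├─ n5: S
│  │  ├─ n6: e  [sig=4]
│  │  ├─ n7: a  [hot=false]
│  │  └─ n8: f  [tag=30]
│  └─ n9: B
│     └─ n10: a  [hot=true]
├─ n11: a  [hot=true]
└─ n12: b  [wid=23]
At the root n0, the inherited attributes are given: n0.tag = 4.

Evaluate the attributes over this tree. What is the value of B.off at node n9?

false

1. n0.tag = 4  [given at root]
2. n1.off = true  [true]
3. n2.off = 19  [19]
4. n3.wid = -1  [terminal]
5. n4.hot = false  [terminal]
6. n2.mk = 22  [b.wid + 23]
7. n2.env = 14  [b.wid + 15]
8. n2.wid = false  [false]
9. n5.tag = 4  [D.env - 10]
10. n6.sig = 4  [terminal]
11. n7.hot = false  [terminal]
12. n8.tag = 30  [terminal]
13. n5.key = false  [S.tag > 4]
14. n9.off = false  [S.key == true]
15. n10.hot = true  [terminal]
16. n9.val = false  [a.hot == false]
17. n9.pre = -4  [-4]
18. n1.val = false  [false]
19. n1.pre = 25  [D.env + 11]
20. n11.hot = true  [terminal]
21. n12.wid = 23  [terminal]
22. n0.key = false  [B.val == true]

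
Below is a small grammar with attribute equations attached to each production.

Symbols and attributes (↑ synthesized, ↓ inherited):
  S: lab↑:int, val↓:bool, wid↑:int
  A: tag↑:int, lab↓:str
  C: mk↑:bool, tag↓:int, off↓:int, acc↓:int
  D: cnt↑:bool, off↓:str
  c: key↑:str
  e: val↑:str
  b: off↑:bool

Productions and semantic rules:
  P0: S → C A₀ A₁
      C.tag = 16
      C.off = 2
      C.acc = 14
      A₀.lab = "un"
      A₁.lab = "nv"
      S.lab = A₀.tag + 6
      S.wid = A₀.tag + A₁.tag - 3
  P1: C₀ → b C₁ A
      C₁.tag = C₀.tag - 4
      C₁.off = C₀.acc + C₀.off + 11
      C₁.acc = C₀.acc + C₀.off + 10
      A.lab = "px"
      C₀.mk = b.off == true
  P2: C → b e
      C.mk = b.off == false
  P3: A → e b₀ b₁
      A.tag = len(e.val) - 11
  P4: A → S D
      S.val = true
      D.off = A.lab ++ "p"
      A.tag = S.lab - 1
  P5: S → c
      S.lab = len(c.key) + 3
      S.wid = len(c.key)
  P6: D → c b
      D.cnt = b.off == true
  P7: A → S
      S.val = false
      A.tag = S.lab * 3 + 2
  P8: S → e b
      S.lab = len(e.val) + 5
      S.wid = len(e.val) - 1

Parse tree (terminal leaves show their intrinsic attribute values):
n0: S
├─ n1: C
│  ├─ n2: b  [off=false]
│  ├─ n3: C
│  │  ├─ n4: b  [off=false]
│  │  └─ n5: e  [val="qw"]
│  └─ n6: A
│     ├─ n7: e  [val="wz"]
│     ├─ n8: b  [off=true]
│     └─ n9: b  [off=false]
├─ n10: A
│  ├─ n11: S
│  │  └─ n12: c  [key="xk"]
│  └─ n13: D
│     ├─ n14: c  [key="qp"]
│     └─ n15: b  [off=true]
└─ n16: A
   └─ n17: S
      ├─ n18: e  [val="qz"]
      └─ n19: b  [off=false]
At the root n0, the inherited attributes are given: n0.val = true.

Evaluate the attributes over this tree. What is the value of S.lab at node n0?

10

1. n0.val = true  [given at root]
2. n1.tag = 16  [16]
3. n1.off = 2  [2]
4. n1.acc = 14  [14]
5. n2.off = false  [terminal]
6. n3.tag = 12  [C₀.tag - 4]
7. n3.off = 27  [C₀.acc + C₀.off + 11]
8. n3.acc = 26  [C₀.acc + C₀.off + 10]
9. n4.off = false  [terminal]
10. n5.val = "qw"  [terminal]
11. n3.mk = true  [b.off == false]
12. n6.lab = "px"  ["px"]
13. n7.val = "wz"  [terminal]
14. n8.off = true  [terminal]
15. n9.off = false  [terminal]
16. n6.tag = -9  [len(e.val) - 11]
17. n1.mk = false  [b.off == true]
18. n10.lab = "un"  ["un"]
19. n11.val = true  [true]
20. n12.key = "xk"  [terminal]
21. n11.lab = 5  [len(c.key) + 3]
22. n11.wid = 2  [len(c.key)]
23. n13.off = "unp"  [A.lab ++ "p"]
24. n14.key = "qp"  [terminal]
25. n15.off = true  [terminal]
26. n13.cnt = true  [b.off == true]
27. n10.tag = 4  [S.lab - 1]
28. n16.lab = "nv"  ["nv"]
29. n17.val = false  [false]
30. n18.val = "qz"  [terminal]
31. n19.off = false  [terminal]
32. n17.lab = 7  [len(e.val) + 5]
33. n17.wid = 1  [len(e.val) - 1]
34. n16.tag = 23  [S.lab * 3 + 2]
35. n0.lab = 10  [A₀.tag + 6]
36. n0.wid = 24  [A₀.tag + A₁.tag - 3]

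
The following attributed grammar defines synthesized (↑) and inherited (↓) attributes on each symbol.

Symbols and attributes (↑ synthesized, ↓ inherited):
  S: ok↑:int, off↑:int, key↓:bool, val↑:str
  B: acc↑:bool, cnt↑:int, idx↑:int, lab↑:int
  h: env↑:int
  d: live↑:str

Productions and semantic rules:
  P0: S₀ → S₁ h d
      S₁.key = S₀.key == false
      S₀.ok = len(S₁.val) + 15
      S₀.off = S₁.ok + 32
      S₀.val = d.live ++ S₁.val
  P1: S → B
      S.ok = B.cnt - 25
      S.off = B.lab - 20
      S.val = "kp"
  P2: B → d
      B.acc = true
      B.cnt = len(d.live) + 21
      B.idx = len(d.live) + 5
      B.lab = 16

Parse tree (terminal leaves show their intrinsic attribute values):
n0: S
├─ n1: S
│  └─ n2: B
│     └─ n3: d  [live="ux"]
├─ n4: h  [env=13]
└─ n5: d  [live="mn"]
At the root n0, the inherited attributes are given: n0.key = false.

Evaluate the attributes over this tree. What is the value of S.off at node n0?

30

1. n0.key = false  [given at root]
2. n1.key = true  [S₀.key == false]
3. n3.live = "ux"  [terminal]
4. n2.acc = true  [true]
5. n2.cnt = 23  [len(d.live) + 21]
6. n2.idx = 7  [len(d.live) + 5]
7. n2.lab = 16  [16]
8. n1.ok = -2  [B.cnt - 25]
9. n1.off = -4  [B.lab - 20]
10. n1.val = "kp"  ["kp"]
11. n4.env = 13  [terminal]
12. n5.live = "mn"  [terminal]
13. n0.ok = 17  [len(S₁.val) + 15]
14. n0.off = 30  [S₁.ok + 32]
15. n0.val = "mnkp"  [d.live ++ S₁.val]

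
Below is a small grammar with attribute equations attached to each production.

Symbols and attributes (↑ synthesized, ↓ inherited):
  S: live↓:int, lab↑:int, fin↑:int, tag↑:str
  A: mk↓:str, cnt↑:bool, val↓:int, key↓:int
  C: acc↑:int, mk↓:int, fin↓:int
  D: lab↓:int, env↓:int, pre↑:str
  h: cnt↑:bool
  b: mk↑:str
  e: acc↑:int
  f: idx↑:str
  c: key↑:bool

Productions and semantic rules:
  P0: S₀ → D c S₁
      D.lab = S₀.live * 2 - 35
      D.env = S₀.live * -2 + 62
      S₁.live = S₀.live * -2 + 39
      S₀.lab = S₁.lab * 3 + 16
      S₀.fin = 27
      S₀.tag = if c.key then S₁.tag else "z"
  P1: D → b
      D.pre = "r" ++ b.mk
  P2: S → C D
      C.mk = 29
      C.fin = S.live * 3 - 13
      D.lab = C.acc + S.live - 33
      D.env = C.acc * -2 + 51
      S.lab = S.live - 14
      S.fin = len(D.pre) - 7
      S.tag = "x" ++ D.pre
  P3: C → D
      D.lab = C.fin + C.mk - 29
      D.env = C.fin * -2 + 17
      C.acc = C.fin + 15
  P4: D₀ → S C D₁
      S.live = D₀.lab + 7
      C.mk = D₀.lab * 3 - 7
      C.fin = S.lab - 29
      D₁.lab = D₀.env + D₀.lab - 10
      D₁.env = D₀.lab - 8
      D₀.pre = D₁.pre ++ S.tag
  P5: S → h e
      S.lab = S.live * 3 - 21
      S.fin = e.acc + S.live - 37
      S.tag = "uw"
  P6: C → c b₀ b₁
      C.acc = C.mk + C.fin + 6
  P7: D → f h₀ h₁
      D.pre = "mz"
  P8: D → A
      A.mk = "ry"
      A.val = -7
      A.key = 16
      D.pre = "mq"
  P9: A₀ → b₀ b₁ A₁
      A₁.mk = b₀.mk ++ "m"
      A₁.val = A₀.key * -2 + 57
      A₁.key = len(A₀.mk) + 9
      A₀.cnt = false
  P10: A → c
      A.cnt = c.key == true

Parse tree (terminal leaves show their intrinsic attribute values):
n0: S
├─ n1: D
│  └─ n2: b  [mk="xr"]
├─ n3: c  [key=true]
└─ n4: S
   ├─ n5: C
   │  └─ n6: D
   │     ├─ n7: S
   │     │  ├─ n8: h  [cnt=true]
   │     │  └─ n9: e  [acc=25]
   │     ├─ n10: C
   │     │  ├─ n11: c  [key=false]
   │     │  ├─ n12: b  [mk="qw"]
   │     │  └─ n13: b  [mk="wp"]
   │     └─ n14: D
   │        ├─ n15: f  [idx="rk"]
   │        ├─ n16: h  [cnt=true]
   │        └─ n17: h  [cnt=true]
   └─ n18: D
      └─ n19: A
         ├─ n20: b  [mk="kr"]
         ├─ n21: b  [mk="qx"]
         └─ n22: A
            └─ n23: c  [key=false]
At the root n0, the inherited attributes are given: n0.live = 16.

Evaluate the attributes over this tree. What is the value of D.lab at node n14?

1. n0.live = 16  [given at root]
2. n1.lab = -3  [S₀.live * 2 - 35]
3. n1.env = 30  [S₀.live * -2 + 62]
4. n2.mk = "xr"  [terminal]
5. n1.pre = "rxr"  ["r" ++ b.mk]
6. n3.key = true  [terminal]
7. n4.live = 7  [S₀.live * -2 + 39]
8. n5.mk = 29  [29]
9. n5.fin = 8  [S.live * 3 - 13]
10. n6.lab = 8  [C.fin + C.mk - 29]
11. n6.env = 1  [C.fin * -2 + 17]
12. n7.live = 15  [D₀.lab + 7]
13. n8.cnt = true  [terminal]
14. n9.acc = 25  [terminal]
15. n7.lab = 24  [S.live * 3 - 21]
16. n7.fin = 3  [e.acc + S.live - 37]
17. n7.tag = "uw"  ["uw"]
18. n10.mk = 17  [D₀.lab * 3 - 7]
19. n10.fin = -5  [S.lab - 29]
20. n11.key = false  [terminal]
21. n12.mk = "qw"  [terminal]
22. n13.mk = "wp"  [terminal]
23. n10.acc = 18  [C.mk + C.fin + 6]
24. n14.lab = -1  [D₀.env + D₀.lab - 10]
25. n14.env = 0  [D₀.lab - 8]
26. n15.idx = "rk"  [terminal]
27. n16.cnt = true  [terminal]
28. n17.cnt = true  [terminal]
29. n14.pre = "mz"  ["mz"]
30. n6.pre = "mzuw"  [D₁.pre ++ S.tag]
31. n5.acc = 23  [C.fin + 15]
32. n18.lab = -3  [C.acc + S.live - 33]
33. n18.env = 5  [C.acc * -2 + 51]
34. n19.mk = "ry"  ["ry"]
35. n19.val = -7  [-7]
36. n19.key = 16  [16]
37. n20.mk = "kr"  [terminal]
38. n21.mk = "qx"  [terminal]
39. n22.mk = "krm"  [b₀.mk ++ "m"]
40. n22.val = 25  [A₀.key * -2 + 57]
41. n22.key = 11  [len(A₀.mk) + 9]
42. n23.key = false  [terminal]
43. n22.cnt = false  [c.key == true]
44. n19.cnt = false  [false]
45. n18.pre = "mq"  ["mq"]
46. n4.lab = -7  [S.live - 14]
47. n4.fin = -5  [len(D.pre) - 7]
48. n4.tag = "xmq"  ["x" ++ D.pre]
49. n0.lab = -5  [S₁.lab * 3 + 16]
50. n0.fin = 27  [27]
51. n0.tag = "xmq"  [if c.key then S₁.tag else "z"]

-1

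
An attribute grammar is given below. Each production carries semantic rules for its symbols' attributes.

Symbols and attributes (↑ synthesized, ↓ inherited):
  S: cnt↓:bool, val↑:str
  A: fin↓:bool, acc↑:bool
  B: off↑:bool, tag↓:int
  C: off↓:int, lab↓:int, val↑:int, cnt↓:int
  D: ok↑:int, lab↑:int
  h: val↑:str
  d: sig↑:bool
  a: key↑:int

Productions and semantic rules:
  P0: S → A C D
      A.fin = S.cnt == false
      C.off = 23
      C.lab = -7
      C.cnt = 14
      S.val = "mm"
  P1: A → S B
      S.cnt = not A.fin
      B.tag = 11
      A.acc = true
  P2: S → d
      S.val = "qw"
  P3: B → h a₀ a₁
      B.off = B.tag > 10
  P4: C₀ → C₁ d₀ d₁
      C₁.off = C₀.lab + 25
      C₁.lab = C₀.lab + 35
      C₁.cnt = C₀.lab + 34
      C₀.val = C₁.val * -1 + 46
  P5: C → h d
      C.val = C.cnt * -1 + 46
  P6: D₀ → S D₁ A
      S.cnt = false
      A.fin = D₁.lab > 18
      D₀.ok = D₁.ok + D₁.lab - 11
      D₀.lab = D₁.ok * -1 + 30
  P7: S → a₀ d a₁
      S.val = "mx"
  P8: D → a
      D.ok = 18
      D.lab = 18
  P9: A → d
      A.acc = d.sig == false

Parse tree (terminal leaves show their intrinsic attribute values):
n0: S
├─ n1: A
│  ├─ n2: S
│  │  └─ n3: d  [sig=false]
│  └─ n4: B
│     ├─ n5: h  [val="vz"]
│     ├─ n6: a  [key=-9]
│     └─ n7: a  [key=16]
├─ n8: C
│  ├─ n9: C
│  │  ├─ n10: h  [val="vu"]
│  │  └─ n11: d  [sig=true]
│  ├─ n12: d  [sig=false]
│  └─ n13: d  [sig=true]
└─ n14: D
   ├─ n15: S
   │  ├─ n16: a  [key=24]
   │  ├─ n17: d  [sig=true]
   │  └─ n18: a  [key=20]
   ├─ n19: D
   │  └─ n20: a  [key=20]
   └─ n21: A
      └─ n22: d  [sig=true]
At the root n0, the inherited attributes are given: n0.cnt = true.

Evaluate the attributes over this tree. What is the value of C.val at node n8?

27

1. n0.cnt = true  [given at root]
2. n1.fin = false  [S.cnt == false]
3. n2.cnt = true  [not A.fin]
4. n3.sig = false  [terminal]
5. n2.val = "qw"  ["qw"]
6. n4.tag = 11  [11]
7. n5.val = "vz"  [terminal]
8. n6.key = -9  [terminal]
9. n7.key = 16  [terminal]
10. n4.off = true  [B.tag > 10]
11. n1.acc = true  [true]
12. n8.off = 23  [23]
13. n8.lab = -7  [-7]
14. n8.cnt = 14  [14]
15. n9.off = 18  [C₀.lab + 25]
16. n9.lab = 28  [C₀.lab + 35]
17. n9.cnt = 27  [C₀.lab + 34]
18. n10.val = "vu"  [terminal]
19. n11.sig = true  [terminal]
20. n9.val = 19  [C.cnt * -1 + 46]
21. n12.sig = false  [terminal]
22. n13.sig = true  [terminal]
23. n8.val = 27  [C₁.val * -1 + 46]
24. n15.cnt = false  [false]
25. n16.key = 24  [terminal]
26. n17.sig = true  [terminal]
27. n18.key = 20  [terminal]
28. n15.val = "mx"  ["mx"]
29. n20.key = 20  [terminal]
30. n19.ok = 18  [18]
31. n19.lab = 18  [18]
32. n21.fin = false  [D₁.lab > 18]
33. n22.sig = true  [terminal]
34. n21.acc = false  [d.sig == false]
35. n14.ok = 25  [D₁.ok + D₁.lab - 11]
36. n14.lab = 12  [D₁.ok * -1 + 30]
37. n0.val = "mm"  ["mm"]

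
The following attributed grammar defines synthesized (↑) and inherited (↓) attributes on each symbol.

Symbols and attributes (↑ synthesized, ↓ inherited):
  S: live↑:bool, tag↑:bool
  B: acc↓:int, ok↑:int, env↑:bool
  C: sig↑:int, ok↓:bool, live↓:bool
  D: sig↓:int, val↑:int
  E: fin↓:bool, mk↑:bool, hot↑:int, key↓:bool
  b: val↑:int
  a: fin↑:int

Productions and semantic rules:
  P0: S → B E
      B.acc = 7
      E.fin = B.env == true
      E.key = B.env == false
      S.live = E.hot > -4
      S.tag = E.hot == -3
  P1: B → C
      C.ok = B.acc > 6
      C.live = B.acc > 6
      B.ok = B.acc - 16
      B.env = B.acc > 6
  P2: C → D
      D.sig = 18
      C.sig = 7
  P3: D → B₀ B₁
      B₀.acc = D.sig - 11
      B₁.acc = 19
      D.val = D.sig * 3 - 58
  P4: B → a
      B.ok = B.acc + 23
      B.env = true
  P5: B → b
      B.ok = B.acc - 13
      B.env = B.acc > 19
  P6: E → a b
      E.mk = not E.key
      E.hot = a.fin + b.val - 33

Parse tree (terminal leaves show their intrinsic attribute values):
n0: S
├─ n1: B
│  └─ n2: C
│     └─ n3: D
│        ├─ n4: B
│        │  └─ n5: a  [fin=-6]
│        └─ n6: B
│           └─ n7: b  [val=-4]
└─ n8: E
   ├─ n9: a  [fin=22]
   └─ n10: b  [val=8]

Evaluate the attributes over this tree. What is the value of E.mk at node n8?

1. n1.acc = 7  [7]
2. n2.ok = true  [B.acc > 6]
3. n2.live = true  [B.acc > 6]
4. n3.sig = 18  [18]
5. n4.acc = 7  [D.sig - 11]
6. n5.fin = -6  [terminal]
7. n4.ok = 30  [B.acc + 23]
8. n4.env = true  [true]
9. n6.acc = 19  [19]
10. n7.val = -4  [terminal]
11. n6.ok = 6  [B.acc - 13]
12. n6.env = false  [B.acc > 19]
13. n3.val = -4  [D.sig * 3 - 58]
14. n2.sig = 7  [7]
15. n1.ok = -9  [B.acc - 16]
16. n1.env = true  [B.acc > 6]
17. n8.fin = true  [B.env == true]
18. n8.key = false  [B.env == false]
19. n9.fin = 22  [terminal]
20. n10.val = 8  [terminal]
21. n8.mk = true  [not E.key]
22. n8.hot = -3  [a.fin + b.val - 33]
23. n0.live = true  [E.hot > -4]
24. n0.tag = true  [E.hot == -3]

true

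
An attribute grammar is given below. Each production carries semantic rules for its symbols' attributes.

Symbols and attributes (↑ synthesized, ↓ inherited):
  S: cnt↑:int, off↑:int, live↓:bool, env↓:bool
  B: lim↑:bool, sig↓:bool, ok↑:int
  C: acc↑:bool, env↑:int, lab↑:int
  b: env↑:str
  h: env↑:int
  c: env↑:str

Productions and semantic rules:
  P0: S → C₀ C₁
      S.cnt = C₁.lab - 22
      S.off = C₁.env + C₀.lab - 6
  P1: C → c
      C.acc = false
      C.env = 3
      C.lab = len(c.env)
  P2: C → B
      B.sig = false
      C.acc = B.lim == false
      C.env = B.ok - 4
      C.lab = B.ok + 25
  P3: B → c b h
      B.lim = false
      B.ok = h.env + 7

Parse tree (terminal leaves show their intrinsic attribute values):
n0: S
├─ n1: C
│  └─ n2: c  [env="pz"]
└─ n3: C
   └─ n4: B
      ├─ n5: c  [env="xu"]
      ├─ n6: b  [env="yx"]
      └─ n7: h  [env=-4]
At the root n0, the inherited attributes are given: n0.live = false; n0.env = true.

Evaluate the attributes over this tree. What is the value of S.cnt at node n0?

6

1. n0.live = false  [given at root]
2. n0.env = true  [given at root]
3. n2.env = "pz"  [terminal]
4. n1.acc = false  [false]
5. n1.env = 3  [3]
6. n1.lab = 2  [len(c.env)]
7. n4.sig = false  [false]
8. n5.env = "xu"  [terminal]
9. n6.env = "yx"  [terminal]
10. n7.env = -4  [terminal]
11. n4.lim = false  [false]
12. n4.ok = 3  [h.env + 7]
13. n3.acc = true  [B.lim == false]
14. n3.env = -1  [B.ok - 4]
15. n3.lab = 28  [B.ok + 25]
16. n0.cnt = 6  [C₁.lab - 22]
17. n0.off = -5  [C₁.env + C₀.lab - 6]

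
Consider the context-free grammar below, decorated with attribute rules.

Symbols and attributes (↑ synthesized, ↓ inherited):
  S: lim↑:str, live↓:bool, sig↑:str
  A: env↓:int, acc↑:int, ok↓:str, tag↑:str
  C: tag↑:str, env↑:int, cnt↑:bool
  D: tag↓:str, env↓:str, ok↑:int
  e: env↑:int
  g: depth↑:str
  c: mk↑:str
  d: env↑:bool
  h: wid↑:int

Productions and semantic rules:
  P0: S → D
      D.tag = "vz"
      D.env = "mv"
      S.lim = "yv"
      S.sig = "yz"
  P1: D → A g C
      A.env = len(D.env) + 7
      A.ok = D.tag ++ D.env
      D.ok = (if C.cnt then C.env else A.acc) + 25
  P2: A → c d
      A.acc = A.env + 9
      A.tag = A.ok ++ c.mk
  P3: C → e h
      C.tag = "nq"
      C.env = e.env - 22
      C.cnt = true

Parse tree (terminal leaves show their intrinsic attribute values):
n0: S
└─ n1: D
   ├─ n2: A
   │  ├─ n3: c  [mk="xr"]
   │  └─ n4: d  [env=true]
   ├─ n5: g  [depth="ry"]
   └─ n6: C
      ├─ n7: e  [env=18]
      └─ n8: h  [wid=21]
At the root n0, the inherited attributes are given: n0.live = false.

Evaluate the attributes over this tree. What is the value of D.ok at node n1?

21

1. n0.live = false  [given at root]
2. n1.tag = "vz"  ["vz"]
3. n1.env = "mv"  ["mv"]
4. n2.env = 9  [len(D.env) + 7]
5. n2.ok = "vzmv"  [D.tag ++ D.env]
6. n3.mk = "xr"  [terminal]
7. n4.env = true  [terminal]
8. n2.acc = 18  [A.env + 9]
9. n2.tag = "vzmvxr"  [A.ok ++ c.mk]
10. n5.depth = "ry"  [terminal]
11. n7.env = 18  [terminal]
12. n8.wid = 21  [terminal]
13. n6.tag = "nq"  ["nq"]
14. n6.env = -4  [e.env - 22]
15. n6.cnt = true  [true]
16. n1.ok = 21  [(if C.cnt then C.env else A.acc) + 25]
17. n0.lim = "yv"  ["yv"]
18. n0.sig = "yz"  ["yz"]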